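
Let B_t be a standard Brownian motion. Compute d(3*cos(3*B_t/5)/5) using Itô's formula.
d(3*cos(3*B_t/5)/5) = (-27*cos(3*B_t/5)/250) dt + (-9*sin(3*B_t/5)/25) dB_t

Itô's formula for f(B_t) gives d f(B_t) = f'(B_t) dB_t + (1/2) f''(B_t) dt. Compute derivatives of f(x) = 3*cos(3*x/5)/5:
  f'(x)  = -9*sin(3*x/5)/25
  f''(x) = -27*cos(3*x/5)/125
Substitute x = B_t and multiply the f'' term by 1/2:
  drift     = (1/2) * (-27*cos(3*x/5)/125) evaluated at B_t = -27*cos(3*B_t/5)/250
  diffusion = (-9*sin(3*x/5)/25) evaluated at B_t = -9*sin(3*B_t/5)/25
Therefore d(3*cos(3*B_t/5)/5) = (-27*cos(3*B_t/5)/250) dt + (-9*sin(3*B_t/5)/25) dB_t.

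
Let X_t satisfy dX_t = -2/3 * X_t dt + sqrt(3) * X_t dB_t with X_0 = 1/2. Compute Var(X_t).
Var(X_t) = (exp(3*t) - 1)*exp(-4*t/3)/4

For GBM dX = mu X dt + sigma X dB with X_0 = x_0, apply Itô to Y = log X: dY = (mu - sigma^2/2) dt + sigma dB, so Y_t = log(x_0) + (mu - sigma^2/2) t + sigma B_t and hence X_t = x_0 * exp((mu - sigma^2/2) t + sigma B_t).
With mu = -2/3, sigma = sqrt(3), x_0 = 1/2, this gives:
  X_t = 1/2 * exp((-13/6) * t + (sqrt(3)) * B_t).
Since sigma*B_t ~ Normal(0, sigma^2 t), E[exp(sigma*B_t)] = exp(sigma^2 t / 2); so E[X_t] = x_0 * exp((mu - sigma^2/2) t) * exp(sigma^2 t / 2) = x_0 * exp(mu t) = exp(-2*t/3)/2.
Var(X_t) = E[X_t^2] - (E[X_t])^2 = x_0^2 * exp(2 mu t) * (exp(sigma^2 t) - 1) = (exp(3*t) - 1)*exp(-4*t/3)/4.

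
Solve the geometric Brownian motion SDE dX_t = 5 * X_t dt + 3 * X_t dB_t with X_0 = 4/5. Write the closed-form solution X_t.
X_t = 4/5 * exp((1/2) * t + (3) * B_t)

For GBM dX = mu X dt + sigma X dB with X_0 = x_0, apply Itô to Y = log X: dY = (mu - sigma^2/2) dt + sigma dB, so Y_t = log(x_0) + (mu - sigma^2/2) t + sigma B_t and hence X_t = x_0 * exp((mu - sigma^2/2) t + sigma B_t).
With mu = 5, sigma = 3, x_0 = 4/5, this gives:
  X_t = 4/5 * exp((1/2) * t + (3) * B_t).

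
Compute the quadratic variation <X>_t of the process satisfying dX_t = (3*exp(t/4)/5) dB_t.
<X>_t = 18*exp(t/2)/25 - 18/25

For an Itô process dX_t = a(t) dt + b(t) dB_t, the quadratic variation is <X>_t = int_0^t b(s)^2 ds (the drift term does not contribute). Here b(s) = 3*exp(s/4)/5, so
  b(s)^2 = 9*exp(s/2)/25.
Integrating from 0 to t:
  <X>_t = int_0^t (9*exp(s/2)/25) ds = 18*exp(t/2)/25 - 18/25.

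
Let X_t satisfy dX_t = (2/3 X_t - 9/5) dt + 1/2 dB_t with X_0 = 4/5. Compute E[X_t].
E[X_t] = 27/10 - 19*exp(2*t/3)/10

Taking expectations and using E[dB_t] = 0, the mean m(t) = E[X_t] satisfies the ODE m'(t) = a m(t) + b with m(0) = x_0. With a = 2/3, b = -9/5, x_0 = 4/5, the solution is
  m(t) = x_0 * exp(a t) + (b/a) * (exp(a t) - 1)
       = (4/5) * exp((2/3) t) + ((-9/5)/(2/3)) * (exp((2/3) t) - 1)
       = 27/10 - 19*exp(2*t/3)/10.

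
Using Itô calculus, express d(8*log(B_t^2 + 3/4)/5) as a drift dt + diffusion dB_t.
d(8*log(B_t^2 + 3/4)/5) = (32*(3 - 4*B_t^2)/(5*(4*B_t^2 + 3)^2)) dt + (64*B_t/(5*(4*B_t^2 + 3))) dB_t

Itô's formula for f(B_t) gives d f(B_t) = f'(B_t) dB_t + (1/2) f''(B_t) dt. Compute derivatives of f(x) = 8*log(x^2 + 3/4)/5:
  f'(x)  = 64*x/(5*(4*x^2 + 3))
  f''(x) = 64*(3 - 4*x^2)/(5*(4*x^2 + 3)^2)
Substitute x = B_t and multiply the f'' term by 1/2:
  drift     = (1/2) * (64*(3 - 4*x^2)/(5*(4*x^2 + 3)^2)) evaluated at B_t = 32*(3 - 4*B_t^2)/(5*(4*B_t^2 + 3)^2)
  diffusion = (64*x/(5*(4*x^2 + 3))) evaluated at B_t = 64*B_t/(5*(4*B_t^2 + 3))
Therefore d(8*log(B_t^2 + 3/4)/5) = (32*(3 - 4*B_t^2)/(5*(4*B_t^2 + 3)^2)) dt + (64*B_t/(5*(4*B_t^2 + 3))) dB_t.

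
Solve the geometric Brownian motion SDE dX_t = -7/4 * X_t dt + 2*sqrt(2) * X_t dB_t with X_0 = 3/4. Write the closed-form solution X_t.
X_t = 3/4 * exp((-23/4) * t + (2*sqrt(2)) * B_t)

For GBM dX = mu X dt + sigma X dB with X_0 = x_0, apply Itô to Y = log X: dY = (mu - sigma^2/2) dt + sigma dB, so Y_t = log(x_0) + (mu - sigma^2/2) t + sigma B_t and hence X_t = x_0 * exp((mu - sigma^2/2) t + sigma B_t).
With mu = -7/4, sigma = 2*sqrt(2), x_0 = 3/4, this gives:
  X_t = 3/4 * exp((-23/4) * t + (2*sqrt(2)) * B_t).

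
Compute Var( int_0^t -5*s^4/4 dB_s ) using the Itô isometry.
Var = 25*t^9/144

The Itô integral of a deterministic integrand f(s) has mean 0 because each increment f(s) * (B_{s+ds} - B_s) has mean 0. By the Itô isometry:
  Var( int_0^t f(s) dB_s ) = E[ (int_0^t f(s) dB_s)^2 ] = int_0^t f(s)^2 ds.
Here f(s) = -5*s^4/4, so f(s)^2 = 25*s^8/16. Integrate:
  int_0^t (25*s^8/16) ds = 25*t^9/144.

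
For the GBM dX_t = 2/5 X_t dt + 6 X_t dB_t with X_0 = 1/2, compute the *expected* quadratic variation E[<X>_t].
E[<X>_t] = 45*exp(184*t/5)/184 - 45/184

<X>_t = int_0^t (6 * X_s)^2 ds. Taking expectation inside the integral: E[<X>_t] = 6^2 * int_0^t E[X_s^2] ds. For GBM, E[X_s^2] = x_0^2 * exp((2 mu + sigma^2) s). Integrating:
  E[<X>_t] = 6^2 * (1/2)^2 * (exp((2*(2/5) + 6^2) t) - 1) / (2*(2/5) + 6^2)
           = 6^2 * (1/2)^2 * (exp((184/5) t) - 1) / (184/5) = 45*exp(184*t/5)/184 - 45/184.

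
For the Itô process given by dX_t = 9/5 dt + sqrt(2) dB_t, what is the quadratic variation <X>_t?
<X>_t = 2*t

For an Itô process dX_t = a(t) dt + b(t) dB_t, the quadratic variation is <X>_t = int_0^t b(s)^2 ds (the drift term does not contribute). Here b(s) = sqrt(2), so
  b(s)^2 = 2.
Integrating from 0 to t:
  <X>_t = int_0^t (2) ds = 2*t.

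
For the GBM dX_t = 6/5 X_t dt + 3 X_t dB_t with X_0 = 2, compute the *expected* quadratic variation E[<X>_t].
E[<X>_t] = 60*exp(57*t/5)/19 - 60/19

<X>_t = int_0^t (3 * X_s)^2 ds. Taking expectation inside the integral: E[<X>_t] = 3^2 * int_0^t E[X_s^2] ds. For GBM, E[X_s^2] = x_0^2 * exp((2 mu + sigma^2) s). Integrating:
  E[<X>_t] = 3^2 * 2^2 * (exp((2*(6/5) + 3^2) t) - 1) / (2*(6/5) + 3^2)
           = 3^2 * 2^2 * (exp((57/5) t) - 1) / (57/5) = 60*exp(57*t/5)/19 - 60/19.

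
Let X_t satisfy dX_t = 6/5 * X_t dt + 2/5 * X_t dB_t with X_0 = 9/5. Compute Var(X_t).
Var(X_t) = 81*(exp(4*t/25) - 1)*exp(12*t/5)/25

For GBM dX = mu X dt + sigma X dB with X_0 = x_0, apply Itô to Y = log X: dY = (mu - sigma^2/2) dt + sigma dB, so Y_t = log(x_0) + (mu - sigma^2/2) t + sigma B_t and hence X_t = x_0 * exp((mu - sigma^2/2) t + sigma B_t).
With mu = 6/5, sigma = 2/5, x_0 = 9/5, this gives:
  X_t = 9/5 * exp((28/25) * t + (2/5) * B_t).
Since sigma*B_t ~ Normal(0, sigma^2 t), E[exp(sigma*B_t)] = exp(sigma^2 t / 2); so E[X_t] = x_0 * exp((mu - sigma^2/2) t) * exp(sigma^2 t / 2) = x_0 * exp(mu t) = 9*exp(6*t/5)/5.
Var(X_t) = E[X_t^2] - (E[X_t])^2 = x_0^2 * exp(2 mu t) * (exp(sigma^2 t) - 1) = 81*(exp(4*t/25) - 1)*exp(12*t/5)/25.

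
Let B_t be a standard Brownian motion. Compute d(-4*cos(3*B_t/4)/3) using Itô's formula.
d(-4*cos(3*B_t/4)/3) = (3*cos(3*B_t/4)/8) dt + (sin(3*B_t/4)) dB_t

Itô's formula for f(B_t) gives d f(B_t) = f'(B_t) dB_t + (1/2) f''(B_t) dt. Compute derivatives of f(x) = -4*cos(3*x/4)/3:
  f'(x)  = sin(3*x/4)
  f''(x) = 3*cos(3*x/4)/4
Substitute x = B_t and multiply the f'' term by 1/2:
  drift     = (1/2) * (3*cos(3*x/4)/4) evaluated at B_t = 3*cos(3*B_t/4)/8
  diffusion = (sin(3*x/4)) evaluated at B_t = sin(3*B_t/4)
Therefore d(-4*cos(3*B_t/4)/3) = (3*cos(3*B_t/4)/8) dt + (sin(3*B_t/4)) dB_t.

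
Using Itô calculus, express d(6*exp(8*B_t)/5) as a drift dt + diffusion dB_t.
d(6*exp(8*B_t)/5) = (192*exp(8*B_t)/5) dt + (48*exp(8*B_t)/5) dB_t

Itô's formula for f(B_t) gives d f(B_t) = f'(B_t) dB_t + (1/2) f''(B_t) dt. Compute derivatives of f(x) = 6*exp(8*x)/5:
  f'(x)  = 48*exp(8*x)/5
  f''(x) = 384*exp(8*x)/5
Substitute x = B_t and multiply the f'' term by 1/2:
  drift     = (1/2) * (384*exp(8*x)/5) evaluated at B_t = 192*exp(8*B_t)/5
  diffusion = (48*exp(8*x)/5) evaluated at B_t = 48*exp(8*B_t)/5
Therefore d(6*exp(8*B_t)/5) = (192*exp(8*B_t)/5) dt + (48*exp(8*B_t)/5) dB_t.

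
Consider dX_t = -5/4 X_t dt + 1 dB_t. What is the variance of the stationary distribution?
lim Var(X_t) = 2/5

The OU SDE dX = -theta X dt + sigma dB admits the integrating factor exp(theta t): d(exp(theta t) X_t) = sigma exp(theta t) dB_t. Integrating from 0 to t gives X_t = x_0 * exp(-theta t) + sigma * int_0^t exp(-theta (t-s)) dB_s for any initial x_0. The Itô integral has variance (by the Itô isometry) sigma^2 * int_0^t exp(-2 theta (t - s)) ds = sigma^2 * (1 - exp(-2 theta t)) / (2 theta), independent of x_0.
With theta = 5/4, sigma = 1:
  Var(X_t) = (1)^2 * (1 - exp(-2*5/4 t)) / (2 * 5/4) = 2/5 - 2*exp(-5*t/2)/5.
As t -> infinity, exp(-2*5/4 t) -> 0, so the stationary variance is sigma^2 / (2 theta) = 2/5.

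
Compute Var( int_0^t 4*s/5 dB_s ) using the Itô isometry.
Var = 16*t^3/75

The Itô integral of a deterministic integrand f(s) has mean 0 because each increment f(s) * (B_{s+ds} - B_s) has mean 0. By the Itô isometry:
  Var( int_0^t f(s) dB_s ) = E[ (int_0^t f(s) dB_s)^2 ] = int_0^t f(s)^2 ds.
Here f(s) = 4*s/5, so f(s)^2 = 16*s^2/25. Integrate:
  int_0^t (16*s^2/25) ds = 16*t^3/75.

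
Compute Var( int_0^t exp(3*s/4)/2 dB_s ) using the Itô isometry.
Var = exp(3*t/2)/6 - 1/6

The Itô integral of a deterministic integrand f(s) has mean 0 because each increment f(s) * (B_{s+ds} - B_s) has mean 0. By the Itô isometry:
  Var( int_0^t f(s) dB_s ) = E[ (int_0^t f(s) dB_s)^2 ] = int_0^t f(s)^2 ds.
Here f(s) = exp(3*s/4)/2, so f(s)^2 = exp(3*s/2)/4. Integrate:
  int_0^t (exp(3*s/2)/4) ds = exp(3*t/2)/6 - 1/6.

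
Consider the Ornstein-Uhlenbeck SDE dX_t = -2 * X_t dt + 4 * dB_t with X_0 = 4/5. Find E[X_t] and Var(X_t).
E[X_t] = 4*exp(-2*t)/5; Var(X_t) = 4 - 4*exp(-4*t)

The OU SDE dX = -theta X dt + sigma dB admits the integrating factor exp(theta t): d(exp(theta t) X_t) = sigma exp(theta t) dB_t. Integrating from 0 to t:
  X_t = x_0 * exp(-theta t) + sigma * int_0^t exp(-theta (t-s)) dB_s.
The Itô integral has mean 0 and (by the Itô isometry) variance sigma^2 * int_0^t exp(-2 theta (t - s)) ds = sigma^2 * (1 - exp(-2 theta t)) / (2 theta).
With theta = 2, sigma = 4, x_0 = 4/5:
  E[X_t] = 4/5 * exp(-2 t) = 4*exp(-2*t)/5
  Var(X_t) = (4)^2 * (1 - exp(-2*2 t)) / (2 * 2) = 4 - 4*exp(-4*t).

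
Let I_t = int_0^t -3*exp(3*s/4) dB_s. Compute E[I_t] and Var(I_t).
E[I_t] = 0; Var(I_t) = 6*exp(3*t/2) - 6

The Itô integral of a deterministic integrand f(s) has mean 0 because each increment f(s) * (B_{s+ds} - B_s) has mean 0. By the Itô isometry:
  Var( int_0^t f(s) dB_s ) = E[ (int_0^t f(s) dB_s)^2 ] = int_0^t f(s)^2 ds.
Here f(s) = -3*exp(3*s/4), so f(s)^2 = 9*exp(3*s/2). Integrate:
  int_0^t (9*exp(3*s/2)) ds = 6*exp(3*t/2) - 6.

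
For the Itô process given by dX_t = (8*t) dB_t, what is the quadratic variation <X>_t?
<X>_t = 64*t^3/3

For an Itô process dX_t = a(t) dt + b(t) dB_t, the quadratic variation is <X>_t = int_0^t b(s)^2 ds (the drift term does not contribute). Here b(s) = 8*s, so
  b(s)^2 = 64*s^2.
Integrating from 0 to t:
  <X>_t = int_0^t (64*s^2) ds = 64*t^3/3.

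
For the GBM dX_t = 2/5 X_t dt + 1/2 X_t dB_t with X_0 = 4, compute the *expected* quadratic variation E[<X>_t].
E[<X>_t] = 80*exp(21*t/20)/21 - 80/21

<X>_t = int_0^t ((1/2) * X_s)^2 ds. Taking expectation inside the integral: E[<X>_t] = (1/2)^2 * int_0^t E[X_s^2] ds. For GBM, E[X_s^2] = x_0^2 * exp((2 mu + sigma^2) s). Integrating:
  E[<X>_t] = (1/2)^2 * 4^2 * (exp((2*(2/5) + (1/2)^2) t) - 1) / (2*(2/5) + (1/2)^2)
           = (1/2)^2 * 4^2 * (exp((21/20) t) - 1) / (21/20) = 80*exp(21*t/20)/21 - 80/21.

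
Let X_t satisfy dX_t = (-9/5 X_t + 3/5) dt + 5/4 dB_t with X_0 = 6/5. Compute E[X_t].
E[X_t] = 1/3 + 13*exp(-9*t/5)/15

Taking expectations and using E[dB_t] = 0, the mean m(t) = E[X_t] satisfies the ODE m'(t) = a m(t) + b with m(0) = x_0. With a = -9/5, b = 3/5, x_0 = 6/5, the solution is
  m(t) = x_0 * exp(a t) + (b/a) * (exp(a t) - 1)
       = (6/5) * exp((-9/5) t) + ((3/5)/(-9/5)) * (exp((-9/5) t) - 1)
       = 1/3 + 13*exp(-9*t/5)/15.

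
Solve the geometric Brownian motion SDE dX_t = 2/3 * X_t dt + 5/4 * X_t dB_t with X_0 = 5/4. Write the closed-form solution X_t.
X_t = 5/4 * exp((-11/96) * t + (5/4) * B_t)

For GBM dX = mu X dt + sigma X dB with X_0 = x_0, apply Itô to Y = log X: dY = (mu - sigma^2/2) dt + sigma dB, so Y_t = log(x_0) + (mu - sigma^2/2) t + sigma B_t and hence X_t = x_0 * exp((mu - sigma^2/2) t + sigma B_t).
With mu = 2/3, sigma = 5/4, x_0 = 5/4, this gives:
  X_t = 5/4 * exp((-11/96) * t + (5/4) * B_t).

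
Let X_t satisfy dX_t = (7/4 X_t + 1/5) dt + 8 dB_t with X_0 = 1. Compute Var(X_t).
Var(X_t) = 128*exp(7*t/2)/7 - 128/7

The variance V(t) = Var(X_t) satisfies V'(t) = 2 a V(t) + c^2 with V(0) = 0 (drift coefficient is linear in X, diffusion is constant). With a = 7/4, c = 8, the solution is
  V(t) = (c^2 / (2 a)) * (exp(2 a t) - 1)
       = (8^2 / (2*(7/4))) * (exp((7/2) t) - 1)
       = 128*exp(7*t/2)/7 - 128/7.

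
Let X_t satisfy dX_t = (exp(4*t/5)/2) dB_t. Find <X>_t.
<X>_t = 5*exp(8*t/5)/32 - 5/32

For an Itô process dX_t = a(t) dt + b(t) dB_t, the quadratic variation is <X>_t = int_0^t b(s)^2 ds (the drift term does not contribute). Here b(s) = exp(4*s/5)/2, so
  b(s)^2 = exp(8*s/5)/4.
Integrating from 0 to t:
  <X>_t = int_0^t (exp(8*s/5)/4) ds = 5*exp(8*t/5)/32 - 5/32.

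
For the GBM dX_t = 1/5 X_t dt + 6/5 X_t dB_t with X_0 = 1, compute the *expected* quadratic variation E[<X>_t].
E[<X>_t] = 18*exp(46*t/25)/23 - 18/23

<X>_t = int_0^t ((6/5) * X_s)^2 ds. Taking expectation inside the integral: E[<X>_t] = (6/5)^2 * int_0^t E[X_s^2] ds. For GBM, E[X_s^2] = x_0^2 * exp((2 mu + sigma^2) s). Integrating:
  E[<X>_t] = (6/5)^2 * 1^2 * (exp((2*(1/5) + (6/5)^2) t) - 1) / (2*(1/5) + (6/5)^2)
           = (6/5)^2 * 1^2 * (exp((46/25) t) - 1) / (46/25) = 18*exp(46*t/25)/23 - 18/23.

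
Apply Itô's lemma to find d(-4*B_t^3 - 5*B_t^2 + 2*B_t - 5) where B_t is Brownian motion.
d(-4*B_t^3 - 5*B_t^2 + 2*B_t - 5) = (-12*B_t - 5) dt + (-12*B_t^2 - 10*B_t + 2) dB_t

Itô's formula for f(B_t) gives d f(B_t) = f'(B_t) dB_t + (1/2) f''(B_t) dt. Compute derivatives of f(x) = -4*x^3 - 5*x^2 + 2*x - 5:
  f'(x)  = -12*x^2 - 10*x + 2
  f''(x) = -24*x - 10
Substitute x = B_t and multiply the f'' term by 1/2:
  drift     = (1/2) * (-24*x - 10) evaluated at B_t = -12*B_t - 5
  diffusion = (-12*x^2 - 10*x + 2) evaluated at B_t = -12*B_t^2 - 10*B_t + 2
Therefore d(-4*B_t^3 - 5*B_t^2 + 2*B_t - 5) = (-12*B_t - 5) dt + (-12*B_t^2 - 10*B_t + 2) dB_t.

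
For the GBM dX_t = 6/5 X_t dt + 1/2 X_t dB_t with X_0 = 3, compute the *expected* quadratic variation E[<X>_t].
E[<X>_t] = 45*exp(53*t/20)/53 - 45/53

<X>_t = int_0^t ((1/2) * X_s)^2 ds. Taking expectation inside the integral: E[<X>_t] = (1/2)^2 * int_0^t E[X_s^2] ds. For GBM, E[X_s^2] = x_0^2 * exp((2 mu + sigma^2) s). Integrating:
  E[<X>_t] = (1/2)^2 * 3^2 * (exp((2*(6/5) + (1/2)^2) t) - 1) / (2*(6/5) + (1/2)^2)
           = (1/2)^2 * 3^2 * (exp((53/20) t) - 1) / (53/20) = 45*exp(53*t/20)/53 - 45/53.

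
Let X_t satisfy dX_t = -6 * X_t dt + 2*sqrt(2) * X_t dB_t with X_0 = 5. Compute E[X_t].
E[X_t] = 5*exp(-6*t)

For GBM dX = mu X dt + sigma X dB with X_0 = x_0, apply Itô to Y = log X: dY = (mu - sigma^2/2) dt + sigma dB, so Y_t = log(x_0) + (mu - sigma^2/2) t + sigma B_t and hence X_t = x_0 * exp((mu - sigma^2/2) t + sigma B_t).
With mu = -6, sigma = 2*sqrt(2), x_0 = 5, this gives:
  X_t = 5 * exp((-10) * t + (2*sqrt(2)) * B_t).
Since sigma*B_t ~ Normal(0, sigma^2 t), E[exp(sigma*B_t)] = exp(sigma^2 t / 2); so E[X_t] = x_0 * exp((mu - sigma^2/2) t) * exp(sigma^2 t / 2) = x_0 * exp(mu t) = 5*exp(-6*t).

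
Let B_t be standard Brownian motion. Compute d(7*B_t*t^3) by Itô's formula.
d(7*B_t*t^3) = (21*B_t*t^2) dt + (7*t^3) dB_t

Itô's formula for f(t, x): d f(t, B_t) = (f_t + (1/2) f_xx) dt + f_x dB_t. Compute partials of f(t, x) = 7*t^3*x:
  f_t(t,x)  = 21*t^2*x
  f_x(t,x)  = 7*t^3
  f_xx(t,x) = 0
Assemble drift = f_t + (1/2) f_xx = 21*t^2*x and diffusion = f_x = 7*t^3. Substituting x = B_t:
  d(7*B_t*t^3) = (21*B_t*t^2) dt + (7*t^3) dB_t.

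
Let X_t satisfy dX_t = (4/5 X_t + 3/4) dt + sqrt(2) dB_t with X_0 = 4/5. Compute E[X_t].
E[X_t] = 139*exp(4*t/5)/80 - 15/16

Taking expectations and using E[dB_t] = 0, the mean m(t) = E[X_t] satisfies the ODE m'(t) = a m(t) + b with m(0) = x_0. With a = 4/5, b = 3/4, x_0 = 4/5, the solution is
  m(t) = x_0 * exp(a t) + (b/a) * (exp(a t) - 1)
       = (4/5) * exp((4/5) t) + ((3/4)/(4/5)) * (exp((4/5) t) - 1)
       = 139*exp(4*t/5)/80 - 15/16.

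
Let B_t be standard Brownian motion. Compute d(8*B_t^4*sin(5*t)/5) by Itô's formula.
d(8*B_t^4*sin(5*t)/5) = (8*B_t^2*(B_t^2*cos(5*t) + 6*sin(5*t)/5)) dt + (32*B_t^3*sin(5*t)/5) dB_t

Itô's formula for f(t, x): d f(t, B_t) = (f_t + (1/2) f_xx) dt + f_x dB_t. Compute partials of f(t, x) = 8*x^4*sin(5*t)/5:
  f_t(t,x)  = 8*x^4*cos(5*t)
  f_x(t,x)  = 32*x^3*sin(5*t)/5
  f_xx(t,x) = 96*x^2*sin(5*t)/5
Assemble drift = f_t + (1/2) f_xx = 8*x^2*(x^2*cos(5*t) + 6*sin(5*t)/5) and diffusion = f_x = 32*x^3*sin(5*t)/5. Substituting x = B_t:
  d(8*B_t^4*sin(5*t)/5) = (8*B_t^2*(B_t^2*cos(5*t) + 6*sin(5*t)/5)) dt + (32*B_t^3*sin(5*t)/5) dB_t.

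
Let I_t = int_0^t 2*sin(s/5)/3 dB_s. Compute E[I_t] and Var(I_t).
E[I_t] = 0; Var(I_t) = 2*t/9 - 5*sin(2*t/5)/9

The Itô integral of a deterministic integrand f(s) has mean 0 because each increment f(s) * (B_{s+ds} - B_s) has mean 0. By the Itô isometry:
  Var( int_0^t f(s) dB_s ) = E[ (int_0^t f(s) dB_s)^2 ] = int_0^t f(s)^2 ds.
Here f(s) = 2*sin(s/5)/3, so f(s)^2 = 4*sin(s/5)^2/9. Integrate:
  int_0^t (4*sin(s/5)^2/9) ds = 2*t/9 - 5*sin(2*t/5)/9.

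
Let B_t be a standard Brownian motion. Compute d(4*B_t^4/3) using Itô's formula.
d(4*B_t^4/3) = (8*B_t^2) dt + (16*B_t^3/3) dB_t

Itô's formula for f(B_t) gives d f(B_t) = f'(B_t) dB_t + (1/2) f''(B_t) dt. Compute derivatives of f(x) = 4*x^4/3:
  f'(x)  = 16*x^3/3
  f''(x) = 16*x^2
Substitute x = B_t and multiply the f'' term by 1/2:
  drift     = (1/2) * (16*x^2) evaluated at B_t = 8*B_t^2
  diffusion = (16*x^3/3) evaluated at B_t = 16*B_t^3/3
Therefore d(4*B_t^4/3) = (8*B_t^2) dt + (16*B_t^3/3) dB_t.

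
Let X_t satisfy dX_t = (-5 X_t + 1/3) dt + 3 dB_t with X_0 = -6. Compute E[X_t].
E[X_t] = 1/15 - 91*exp(-5*t)/15

Taking expectations and using E[dB_t] = 0, the mean m(t) = E[X_t] satisfies the ODE m'(t) = a m(t) + b with m(0) = x_0. With a = -5, b = 1/3, x_0 = -6, the solution is
  m(t) = x_0 * exp(a t) + (b/a) * (exp(a t) - 1)
       = (-6) * exp((-5) t) + ((1/3)/(-5)) * (exp((-5) t) - 1)
       = 1/15 - 91*exp(-5*t)/15.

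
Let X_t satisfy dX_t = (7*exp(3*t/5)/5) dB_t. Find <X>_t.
<X>_t = 49*exp(6*t/5)/30 - 49/30

For an Itô process dX_t = a(t) dt + b(t) dB_t, the quadratic variation is <X>_t = int_0^t b(s)^2 ds (the drift term does not contribute). Here b(s) = 7*exp(3*s/5)/5, so
  b(s)^2 = 49*exp(6*s/5)/25.
Integrating from 0 to t:
  <X>_t = int_0^t (49*exp(6*s/5)/25) ds = 49*exp(6*t/5)/30 - 49/30.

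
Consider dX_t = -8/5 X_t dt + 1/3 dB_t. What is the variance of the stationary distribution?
lim Var(X_t) = 5/144

The OU SDE dX = -theta X dt + sigma dB admits the integrating factor exp(theta t): d(exp(theta t) X_t) = sigma exp(theta t) dB_t. Integrating from 0 to t gives X_t = x_0 * exp(-theta t) + sigma * int_0^t exp(-theta (t-s)) dB_s for any initial x_0. The Itô integral has variance (by the Itô isometry) sigma^2 * int_0^t exp(-2 theta (t - s)) ds = sigma^2 * (1 - exp(-2 theta t)) / (2 theta), independent of x_0.
With theta = 8/5, sigma = 1/3:
  Var(X_t) = (1/3)^2 * (1 - exp(-2*8/5 t)) / (2 * 8/5) = 5/144 - 5*exp(-16*t/5)/144.
As t -> infinity, exp(-2*8/5 t) -> 0, so the stationary variance is sigma^2 / (2 theta) = 5/144.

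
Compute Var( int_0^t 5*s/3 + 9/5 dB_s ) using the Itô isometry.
Var = t*(625*t^2 + 2025*t + 2187)/675

The Itô integral of a deterministic integrand f(s) has mean 0 because each increment f(s) * (B_{s+ds} - B_s) has mean 0. By the Itô isometry:
  Var( int_0^t f(s) dB_s ) = E[ (int_0^t f(s) dB_s)^2 ] = int_0^t f(s)^2 ds.
Here f(s) = 5*s/3 + 9/5, so f(s)^2 = (25*s + 27)^2/225. Integrate:
  int_0^t ((25*s + 27)^2/225) ds = t*(625*t^2 + 2025*t + 2187)/675.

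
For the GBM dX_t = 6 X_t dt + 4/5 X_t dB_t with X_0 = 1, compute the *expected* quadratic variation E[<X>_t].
E[<X>_t] = 4*exp(316*t/25)/79 - 4/79

<X>_t = int_0^t ((4/5) * X_s)^2 ds. Taking expectation inside the integral: E[<X>_t] = (4/5)^2 * int_0^t E[X_s^2] ds. For GBM, E[X_s^2] = x_0^2 * exp((2 mu + sigma^2) s). Integrating:
  E[<X>_t] = (4/5)^2 * 1^2 * (exp((2*6 + (4/5)^2) t) - 1) / (2*6 + (4/5)^2)
           = (4/5)^2 * 1^2 * (exp((316/25) t) - 1) / (316/25) = 4*exp(316*t/25)/79 - 4/79.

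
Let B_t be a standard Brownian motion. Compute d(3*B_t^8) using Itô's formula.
d(3*B_t^8) = (84*B_t^6) dt + (24*B_t^7) dB_t

Itô's formula for f(B_t) gives d f(B_t) = f'(B_t) dB_t + (1/2) f''(B_t) dt. Compute derivatives of f(x) = 3*x^8:
  f'(x)  = 24*x^7
  f''(x) = 168*x^6
Substitute x = B_t and multiply the f'' term by 1/2:
  drift     = (1/2) * (168*x^6) evaluated at B_t = 84*B_t^6
  diffusion = (24*x^7) evaluated at B_t = 24*B_t^7
Therefore d(3*B_t^8) = (84*B_t^6) dt + (24*B_t^7) dB_t.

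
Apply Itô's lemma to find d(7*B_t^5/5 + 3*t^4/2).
d(7*B_t^5/5 + 3*t^4/2) = (14*B_t^3 + 6*t^3) dt + (7*B_t^4) dB_t

Itô's formula for f(t, x): d f(t, B_t) = (f_t + (1/2) f_xx) dt + f_x dB_t. Compute partials of f(t, x) = 3*t^4/2 + 7*x^5/5:
  f_t(t,x)  = 6*t^3
  f_x(t,x)  = 7*x^4
  f_xx(t,x) = 28*x^3
Assemble drift = f_t + (1/2) f_xx = 6*t^3 + 14*x^3 and diffusion = f_x = 7*x^4. Substituting x = B_t:
  d(7*B_t^5/5 + 3*t^4/2) = (14*B_t^3 + 6*t^3) dt + (7*B_t^4) dB_t.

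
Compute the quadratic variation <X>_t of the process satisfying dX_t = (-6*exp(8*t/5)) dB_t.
<X>_t = 45*exp(16*t/5)/4 - 45/4

For an Itô process dX_t = a(t) dt + b(t) dB_t, the quadratic variation is <X>_t = int_0^t b(s)^2 ds (the drift term does not contribute). Here b(s) = -6*exp(8*s/5), so
  b(s)^2 = 36*exp(16*s/5).
Integrating from 0 to t:
  <X>_t = int_0^t (36*exp(16*s/5)) ds = 45*exp(16*t/5)/4 - 45/4.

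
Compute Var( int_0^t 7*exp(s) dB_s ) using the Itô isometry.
Var = 49*exp(2*t)/2 - 49/2

The Itô integral of a deterministic integrand f(s) has mean 0 because each increment f(s) * (B_{s+ds} - B_s) has mean 0. By the Itô isometry:
  Var( int_0^t f(s) dB_s ) = E[ (int_0^t f(s) dB_s)^2 ] = int_0^t f(s)^2 ds.
Here f(s) = 7*exp(s), so f(s)^2 = 49*exp(2*s). Integrate:
  int_0^t (49*exp(2*s)) ds = 49*exp(2*t)/2 - 49/2.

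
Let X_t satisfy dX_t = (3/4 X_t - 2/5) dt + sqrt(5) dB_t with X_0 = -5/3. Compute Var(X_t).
Var(X_t) = 10*exp(3*t/2)/3 - 10/3

The variance V(t) = Var(X_t) satisfies V'(t) = 2 a V(t) + c^2 with V(0) = 0 (drift coefficient is linear in X, diffusion is constant). With a = 3/4, c = sqrt(5), the solution is
  V(t) = (c^2 / (2 a)) * (exp(2 a t) - 1)
       = (sqrt(5)^2 / (2*(3/4))) * (exp((3/2) t) - 1)
       = 10*exp(3*t/2)/3 - 10/3.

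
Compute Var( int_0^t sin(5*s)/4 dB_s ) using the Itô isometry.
Var = t/32 - sin(10*t)/320

The Itô integral of a deterministic integrand f(s) has mean 0 because each increment f(s) * (B_{s+ds} - B_s) has mean 0. By the Itô isometry:
  Var( int_0^t f(s) dB_s ) = E[ (int_0^t f(s) dB_s)^2 ] = int_0^t f(s)^2 ds.
Here f(s) = sin(5*s)/4, so f(s)^2 = sin(5*s)^2/16. Integrate:
  int_0^t (sin(5*s)^2/16) ds = t/32 - sin(10*t)/320.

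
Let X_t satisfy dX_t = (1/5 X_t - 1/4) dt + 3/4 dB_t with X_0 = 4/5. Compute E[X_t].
E[X_t] = 5/4 - 9*exp(t/5)/20

Taking expectations and using E[dB_t] = 0, the mean m(t) = E[X_t] satisfies the ODE m'(t) = a m(t) + b with m(0) = x_0. With a = 1/5, b = -1/4, x_0 = 4/5, the solution is
  m(t) = x_0 * exp(a t) + (b/a) * (exp(a t) - 1)
       = (4/5) * exp((1/5) t) + ((-1/4)/(1/5)) * (exp((1/5) t) - 1)
       = 5/4 - 9*exp(t/5)/20.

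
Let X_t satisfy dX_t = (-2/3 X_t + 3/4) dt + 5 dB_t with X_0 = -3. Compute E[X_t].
E[X_t] = 9/8 - 33*exp(-2*t/3)/8

Taking expectations and using E[dB_t] = 0, the mean m(t) = E[X_t] satisfies the ODE m'(t) = a m(t) + b with m(0) = x_0. With a = -2/3, b = 3/4, x_0 = -3, the solution is
  m(t) = x_0 * exp(a t) + (b/a) * (exp(a t) - 1)
       = (-3) * exp((-2/3) t) + ((3/4)/(-2/3)) * (exp((-2/3) t) - 1)
       = 9/8 - 33*exp(-2*t/3)/8.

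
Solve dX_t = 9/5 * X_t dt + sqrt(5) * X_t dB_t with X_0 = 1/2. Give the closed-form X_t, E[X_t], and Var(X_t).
X_t = 1/2 * exp((-7/10) t + (sqrt(5)) B_t); E[X_t] = exp(9*t/5)/2; Var(X_t) = (exp(5*t) - 1)*exp(18*t/5)/4

For GBM dX = mu X dt + sigma X dB with X_0 = x_0, apply Itô to Y = log X: dY = (mu - sigma^2/2) dt + sigma dB, so Y_t = log(x_0) + (mu - sigma^2/2) t + sigma B_t and hence X_t = x_0 * exp((mu - sigma^2/2) t + sigma B_t).
With mu = 9/5, sigma = sqrt(5), x_0 = 1/2, this gives:
  X_t = 1/2 * exp((-7/10) * t + (sqrt(5)) * B_t).
Since sigma*B_t ~ Normal(0, sigma^2 t), E[exp(sigma*B_t)] = exp(sigma^2 t / 2); so E[X_t] = x_0 * exp((mu - sigma^2/2) t) * exp(sigma^2 t / 2) = x_0 * exp(mu t) = exp(9*t/5)/2.
Var(X_t) = E[X_t^2] - (E[X_t])^2 = x_0^2 * exp(2 mu t) * (exp(sigma^2 t) - 1) = (exp(5*t) - 1)*exp(18*t/5)/4.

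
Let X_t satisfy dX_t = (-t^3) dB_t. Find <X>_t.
<X>_t = t^7/7

For an Itô process dX_t = a(t) dt + b(t) dB_t, the quadratic variation is <X>_t = int_0^t b(s)^2 ds (the drift term does not contribute). Here b(s) = -s^3, so
  b(s)^2 = s^6.
Integrating from 0 to t:
  <X>_t = int_0^t (s^6) ds = t^7/7.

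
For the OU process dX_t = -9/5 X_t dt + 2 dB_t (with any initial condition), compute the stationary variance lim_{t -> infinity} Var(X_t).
lim Var(X_t) = 10/9

The OU SDE dX = -theta X dt + sigma dB admits the integrating factor exp(theta t): d(exp(theta t) X_t) = sigma exp(theta t) dB_t. Integrating from 0 to t gives X_t = x_0 * exp(-theta t) + sigma * int_0^t exp(-theta (t-s)) dB_s for any initial x_0. The Itô integral has variance (by the Itô isometry) sigma^2 * int_0^t exp(-2 theta (t - s)) ds = sigma^2 * (1 - exp(-2 theta t)) / (2 theta), independent of x_0.
With theta = 9/5, sigma = 2:
  Var(X_t) = (2)^2 * (1 - exp(-2*9/5 t)) / (2 * 9/5) = 10/9 - 10*exp(-18*t/5)/9.
As t -> infinity, exp(-2*9/5 t) -> 0, so the stationary variance is sigma^2 / (2 theta) = 10/9.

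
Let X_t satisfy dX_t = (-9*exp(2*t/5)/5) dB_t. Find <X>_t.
<X>_t = 81*exp(4*t/5)/20 - 81/20

For an Itô process dX_t = a(t) dt + b(t) dB_t, the quadratic variation is <X>_t = int_0^t b(s)^2 ds (the drift term does not contribute). Here b(s) = -9*exp(2*s/5)/5, so
  b(s)^2 = 81*exp(4*s/5)/25.
Integrating from 0 to t:
  <X>_t = int_0^t (81*exp(4*s/5)/25) ds = 81*exp(4*t/5)/20 - 81/20.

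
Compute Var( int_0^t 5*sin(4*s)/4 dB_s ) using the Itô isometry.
Var = 25*t/32 - 25*sin(4*t)*cos(4*t)/128

The Itô integral of a deterministic integrand f(s) has mean 0 because each increment f(s) * (B_{s+ds} - B_s) has mean 0. By the Itô isometry:
  Var( int_0^t f(s) dB_s ) = E[ (int_0^t f(s) dB_s)^2 ] = int_0^t f(s)^2 ds.
Here f(s) = 5*sin(4*s)/4, so f(s)^2 = 25*sin(4*s)^2/16. Integrate:
  int_0^t (25*sin(4*s)^2/16) ds = 25*t/32 - 25*sin(4*t)*cos(4*t)/128.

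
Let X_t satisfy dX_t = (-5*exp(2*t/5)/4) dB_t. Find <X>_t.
<X>_t = 125*exp(4*t/5)/64 - 125/64

For an Itô process dX_t = a(t) dt + b(t) dB_t, the quadratic variation is <X>_t = int_0^t b(s)^2 ds (the drift term does not contribute). Here b(s) = -5*exp(2*s/5)/4, so
  b(s)^2 = 25*exp(4*s/5)/16.
Integrating from 0 to t:
  <X>_t = int_0^t (25*exp(4*s/5)/16) ds = 125*exp(4*t/5)/64 - 125/64.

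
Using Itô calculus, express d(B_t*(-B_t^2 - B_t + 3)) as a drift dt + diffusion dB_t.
d(B_t*(-B_t^2 - B_t + 3)) = (-3*B_t - 1) dt + (-3*B_t^2 - 2*B_t + 3) dB_t

Itô's formula for f(B_t) gives d f(B_t) = f'(B_t) dB_t + (1/2) f''(B_t) dt. Compute derivatives of f(x) = x*(-x^2 - x + 3):
  f'(x)  = -3*x^2 - 2*x + 3
  f''(x) = -6*x - 2
Substitute x = B_t and multiply the f'' term by 1/2:
  drift     = (1/2) * (-6*x - 2) evaluated at B_t = -3*B_t - 1
  diffusion = (-3*x^2 - 2*x + 3) evaluated at B_t = -3*B_t^2 - 2*B_t + 3
Therefore d(B_t*(-B_t^2 - B_t + 3)) = (-3*B_t - 1) dt + (-3*B_t^2 - 2*B_t + 3) dB_t.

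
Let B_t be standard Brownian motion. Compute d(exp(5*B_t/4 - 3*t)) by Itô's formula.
d(exp(5*B_t/4 - 3*t)) = (-71*exp(5*B_t/4 - 3*t)/32) dt + (5*exp(5*B_t/4 - 3*t)/4) dB_t

Itô's formula for f(t, x): d f(t, B_t) = (f_t + (1/2) f_xx) dt + f_x dB_t. Compute partials of f(t, x) = exp(-3*t + 5*x/4):
  f_t(t,x)  = -3*exp(-3*t + 5*x/4)
  f_x(t,x)  = 5*exp(-3*t + 5*x/4)/4
  f_xx(t,x) = 25*exp(-3*t + 5*x/4)/16
Assemble drift = f_t + (1/2) f_xx = -71*exp(-3*t + 5*x/4)/32 and diffusion = f_x = 5*exp(-3*t + 5*x/4)/4. Substituting x = B_t:
  d(exp(5*B_t/4 - 3*t)) = (-71*exp(5*B_t/4 - 3*t)/32) dt + (5*exp(5*B_t/4 - 3*t)/4) dB_t.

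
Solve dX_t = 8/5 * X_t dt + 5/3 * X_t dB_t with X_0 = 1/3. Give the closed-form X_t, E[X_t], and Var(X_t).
X_t = 1/3 * exp((19/90) t + (5/3) B_t); E[X_t] = exp(8*t/5)/3; Var(X_t) = (exp(25*t/9) - 1)*exp(16*t/5)/9

For GBM dX = mu X dt + sigma X dB with X_0 = x_0, apply Itô to Y = log X: dY = (mu - sigma^2/2) dt + sigma dB, so Y_t = log(x_0) + (mu - sigma^2/2) t + sigma B_t and hence X_t = x_0 * exp((mu - sigma^2/2) t + sigma B_t).
With mu = 8/5, sigma = 5/3, x_0 = 1/3, this gives:
  X_t = 1/3 * exp((19/90) * t + (5/3) * B_t).
Since sigma*B_t ~ Normal(0, sigma^2 t), E[exp(sigma*B_t)] = exp(sigma^2 t / 2); so E[X_t] = x_0 * exp((mu - sigma^2/2) t) * exp(sigma^2 t / 2) = x_0 * exp(mu t) = exp(8*t/5)/3.
Var(X_t) = E[X_t^2] - (E[X_t])^2 = x_0^2 * exp(2 mu t) * (exp(sigma^2 t) - 1) = (exp(25*t/9) - 1)*exp(16*t/5)/9.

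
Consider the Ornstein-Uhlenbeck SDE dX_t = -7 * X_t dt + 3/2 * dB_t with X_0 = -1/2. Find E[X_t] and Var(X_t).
E[X_t] = -exp(-7*t)/2; Var(X_t) = 9/56 - 9*exp(-14*t)/56

The OU SDE dX = -theta X dt + sigma dB admits the integrating factor exp(theta t): d(exp(theta t) X_t) = sigma exp(theta t) dB_t. Integrating from 0 to t:
  X_t = x_0 * exp(-theta t) + sigma * int_0^t exp(-theta (t-s)) dB_s.
The Itô integral has mean 0 and (by the Itô isometry) variance sigma^2 * int_0^t exp(-2 theta (t - s)) ds = sigma^2 * (1 - exp(-2 theta t)) / (2 theta).
With theta = 7, sigma = 3/2, x_0 = -1/2:
  E[X_t] = -1/2 * exp(-7 t) = -exp(-7*t)/2
  Var(X_t) = (3/2)^2 * (1 - exp(-2*7 t)) / (2 * 7) = 9/56 - 9*exp(-14*t)/56.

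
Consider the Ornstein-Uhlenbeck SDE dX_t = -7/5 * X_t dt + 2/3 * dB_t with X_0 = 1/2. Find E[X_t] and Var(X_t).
E[X_t] = exp(-7*t/5)/2; Var(X_t) = 10/63 - 10*exp(-14*t/5)/63

The OU SDE dX = -theta X dt + sigma dB admits the integrating factor exp(theta t): d(exp(theta t) X_t) = sigma exp(theta t) dB_t. Integrating from 0 to t:
  X_t = x_0 * exp(-theta t) + sigma * int_0^t exp(-theta (t-s)) dB_s.
The Itô integral has mean 0 and (by the Itô isometry) variance sigma^2 * int_0^t exp(-2 theta (t - s)) ds = sigma^2 * (1 - exp(-2 theta t)) / (2 theta).
With theta = 7/5, sigma = 2/3, x_0 = 1/2:
  E[X_t] = 1/2 * exp(-7/5 t) = exp(-7*t/5)/2
  Var(X_t) = (2/3)^2 * (1 - exp(-2*7/5 t)) / (2 * 7/5) = 10/63 - 10*exp(-14*t/5)/63.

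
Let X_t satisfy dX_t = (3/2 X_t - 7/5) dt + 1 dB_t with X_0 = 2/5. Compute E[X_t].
E[X_t] = 14/15 - 8*exp(3*t/2)/15

Taking expectations and using E[dB_t] = 0, the mean m(t) = E[X_t] satisfies the ODE m'(t) = a m(t) + b with m(0) = x_0. With a = 3/2, b = -7/5, x_0 = 2/5, the solution is
  m(t) = x_0 * exp(a t) + (b/a) * (exp(a t) - 1)
       = (2/5) * exp((3/2) t) + ((-7/5)/(3/2)) * (exp((3/2) t) - 1)
       = 14/15 - 8*exp(3*t/2)/15.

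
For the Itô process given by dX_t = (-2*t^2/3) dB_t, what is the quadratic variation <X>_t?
<X>_t = 4*t^5/45

For an Itô process dX_t = a(t) dt + b(t) dB_t, the quadratic variation is <X>_t = int_0^t b(s)^2 ds (the drift term does not contribute). Here b(s) = -2*s^2/3, so
  b(s)^2 = 4*s^4/9.
Integrating from 0 to t:
  <X>_t = int_0^t (4*s^4/9) ds = 4*t^5/45.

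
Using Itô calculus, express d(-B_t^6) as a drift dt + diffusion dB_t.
d(-B_t^6) = (-15*B_t^4) dt + (-6*B_t^5) dB_t

Itô's formula for f(B_t) gives d f(B_t) = f'(B_t) dB_t + (1/2) f''(B_t) dt. Compute derivatives of f(x) = -x^6:
  f'(x)  = -6*x^5
  f''(x) = -30*x^4
Substitute x = B_t and multiply the f'' term by 1/2:
  drift     = (1/2) * (-30*x^4) evaluated at B_t = -15*B_t^4
  diffusion = (-6*x^5) evaluated at B_t = -6*B_t^5
Therefore d(-B_t^6) = (-15*B_t^4) dt + (-6*B_t^5) dB_t.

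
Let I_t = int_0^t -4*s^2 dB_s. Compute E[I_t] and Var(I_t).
E[I_t] = 0; Var(I_t) = 16*t^5/5

The Itô integral of a deterministic integrand f(s) has mean 0 because each increment f(s) * (B_{s+ds} - B_s) has mean 0. By the Itô isometry:
  Var( int_0^t f(s) dB_s ) = E[ (int_0^t f(s) dB_s)^2 ] = int_0^t f(s)^2 ds.
Here f(s) = -4*s^2, so f(s)^2 = 16*s^4. Integrate:
  int_0^t (16*s^4) ds = 16*t^5/5.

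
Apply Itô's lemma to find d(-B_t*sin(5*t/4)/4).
d(-B_t*sin(5*t/4)/4) = (-5*B_t*cos(5*t/4)/16) dt + (-sin(5*t/4)/4) dB_t

Itô's formula for f(t, x): d f(t, B_t) = (f_t + (1/2) f_xx) dt + f_x dB_t. Compute partials of f(t, x) = -x*sin(5*t/4)/4:
  f_t(t,x)  = -5*x*cos(5*t/4)/16
  f_x(t,x)  = -sin(5*t/4)/4
  f_xx(t,x) = 0
Assemble drift = f_t + (1/2) f_xx = -5*x*cos(5*t/4)/16 and diffusion = f_x = -sin(5*t/4)/4. Substituting x = B_t:
  d(-B_t*sin(5*t/4)/4) = (-5*B_t*cos(5*t/4)/16) dt + (-sin(5*t/4)/4) dB_t.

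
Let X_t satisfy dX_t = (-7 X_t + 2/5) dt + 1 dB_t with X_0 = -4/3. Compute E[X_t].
E[X_t] = 2/35 - 146*exp(-7*t)/105

Taking expectations and using E[dB_t] = 0, the mean m(t) = E[X_t] satisfies the ODE m'(t) = a m(t) + b with m(0) = x_0. With a = -7, b = 2/5, x_0 = -4/3, the solution is
  m(t) = x_0 * exp(a t) + (b/a) * (exp(a t) - 1)
       = (-4/3) * exp((-7) t) + ((2/5)/(-7)) * (exp((-7) t) - 1)
       = 2/35 - 146*exp(-7*t)/105.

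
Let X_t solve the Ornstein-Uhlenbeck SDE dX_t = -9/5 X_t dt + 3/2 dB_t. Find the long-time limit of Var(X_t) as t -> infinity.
lim Var(X_t) = 5/8

The OU SDE dX = -theta X dt + sigma dB admits the integrating factor exp(theta t): d(exp(theta t) X_t) = sigma exp(theta t) dB_t. Integrating from 0 to t gives X_t = x_0 * exp(-theta t) + sigma * int_0^t exp(-theta (t-s)) dB_s for any initial x_0. The Itô integral has variance (by the Itô isometry) sigma^2 * int_0^t exp(-2 theta (t - s)) ds = sigma^2 * (1 - exp(-2 theta t)) / (2 theta), independent of x_0.
With theta = 9/5, sigma = 3/2:
  Var(X_t) = (3/2)^2 * (1 - exp(-2*9/5 t)) / (2 * 9/5) = 5/8 - 5*exp(-18*t/5)/8.
As t -> infinity, exp(-2*9/5 t) -> 0, so the stationary variance is sigma^2 / (2 theta) = 5/8.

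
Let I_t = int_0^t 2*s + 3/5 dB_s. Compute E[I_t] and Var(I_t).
E[I_t] = 0; Var(I_t) = t*(100*t^2 + 90*t + 27)/75

The Itô integral of a deterministic integrand f(s) has mean 0 because each increment f(s) * (B_{s+ds} - B_s) has mean 0. By the Itô isometry:
  Var( int_0^t f(s) dB_s ) = E[ (int_0^t f(s) dB_s)^2 ] = int_0^t f(s)^2 ds.
Here f(s) = 2*s + 3/5, so f(s)^2 = (10*s + 3)^2/25. Integrate:
  int_0^t ((10*s + 3)^2/25) ds = t*(100*t^2 + 90*t + 27)/75.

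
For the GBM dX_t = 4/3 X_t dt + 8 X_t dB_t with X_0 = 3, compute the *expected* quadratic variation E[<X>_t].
E[<X>_t] = 216*exp(200*t/3)/25 - 216/25

<X>_t = int_0^t (8 * X_s)^2 ds. Taking expectation inside the integral: E[<X>_t] = 8^2 * int_0^t E[X_s^2] ds. For GBM, E[X_s^2] = x_0^2 * exp((2 mu + sigma^2) s). Integrating:
  E[<X>_t] = 8^2 * 3^2 * (exp((2*(4/3) + 8^2) t) - 1) / (2*(4/3) + 8^2)
           = 8^2 * 3^2 * (exp((200/3) t) - 1) / (200/3) = 216*exp(200*t/3)/25 - 216/25.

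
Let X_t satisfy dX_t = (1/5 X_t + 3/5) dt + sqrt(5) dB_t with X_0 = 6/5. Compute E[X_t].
E[X_t] = 21*exp(t/5)/5 - 3

Taking expectations and using E[dB_t] = 0, the mean m(t) = E[X_t] satisfies the ODE m'(t) = a m(t) + b with m(0) = x_0. With a = 1/5, b = 3/5, x_0 = 6/5, the solution is
  m(t) = x_0 * exp(a t) + (b/a) * (exp(a t) - 1)
       = (6/5) * exp((1/5) t) + ((3/5)/(1/5)) * (exp((1/5) t) - 1)
       = 21*exp(t/5)/5 - 3.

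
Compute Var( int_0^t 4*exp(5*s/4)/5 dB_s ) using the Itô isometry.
Var = 32*exp(5*t/2)/125 - 32/125

The Itô integral of a deterministic integrand f(s) has mean 0 because each increment f(s) * (B_{s+ds} - B_s) has mean 0. By the Itô isometry:
  Var( int_0^t f(s) dB_s ) = E[ (int_0^t f(s) dB_s)^2 ] = int_0^t f(s)^2 ds.
Here f(s) = 4*exp(5*s/4)/5, so f(s)^2 = 16*exp(5*s/2)/25. Integrate:
  int_0^t (16*exp(5*s/2)/25) ds = 32*exp(5*t/2)/125 - 32/125.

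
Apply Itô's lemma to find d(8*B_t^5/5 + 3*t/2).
d(8*B_t^5/5 + 3*t/2) = (16*B_t^3 + 3/2) dt + (8*B_t^4) dB_t

Itô's formula for f(t, x): d f(t, B_t) = (f_t + (1/2) f_xx) dt + f_x dB_t. Compute partials of f(t, x) = 3*t/2 + 8*x^5/5:
  f_t(t,x)  = 3/2
  f_x(t,x)  = 8*x^4
  f_xx(t,x) = 32*x^3
Assemble drift = f_t + (1/2) f_xx = 16*x^3 + 3/2 and diffusion = f_x = 8*x^4. Substituting x = B_t:
  d(8*B_t^5/5 + 3*t/2) = (16*B_t^3 + 3/2) dt + (8*B_t^4) dB_t.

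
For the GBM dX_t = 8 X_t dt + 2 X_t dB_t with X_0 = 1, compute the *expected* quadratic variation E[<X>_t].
E[<X>_t] = exp(20*t)/5 - 1/5

<X>_t = int_0^t (2 * X_s)^2 ds. Taking expectation inside the integral: E[<X>_t] = 2^2 * int_0^t E[X_s^2] ds. For GBM, E[X_s^2] = x_0^2 * exp((2 mu + sigma^2) s). Integrating:
  E[<X>_t] = 2^2 * 1^2 * (exp((2*8 + 2^2) t) - 1) / (2*8 + 2^2)
           = 2^2 * 1^2 * (exp(20 t) - 1) / 20 = exp(20*t)/5 - 1/5.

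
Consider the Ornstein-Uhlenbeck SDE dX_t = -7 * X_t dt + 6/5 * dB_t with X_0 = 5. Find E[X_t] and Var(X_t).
E[X_t] = 5*exp(-7*t); Var(X_t) = 18/175 - 18*exp(-14*t)/175

The OU SDE dX = -theta X dt + sigma dB admits the integrating factor exp(theta t): d(exp(theta t) X_t) = sigma exp(theta t) dB_t. Integrating from 0 to t:
  X_t = x_0 * exp(-theta t) + sigma * int_0^t exp(-theta (t-s)) dB_s.
The Itô integral has mean 0 and (by the Itô isometry) variance sigma^2 * int_0^t exp(-2 theta (t - s)) ds = sigma^2 * (1 - exp(-2 theta t)) / (2 theta).
With theta = 7, sigma = 6/5, x_0 = 5:
  E[X_t] = 5 * exp(-7 t) = 5*exp(-7*t)
  Var(X_t) = (6/5)^2 * (1 - exp(-2*7 t)) / (2 * 7) = 18/175 - 18*exp(-14*t)/175.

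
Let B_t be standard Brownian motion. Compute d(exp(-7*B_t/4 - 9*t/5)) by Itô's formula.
d(exp(-7*B_t/4 - 9*t/5)) = (-43*exp(-7*B_t/4 - 9*t/5)/160) dt + (-7*exp(-7*B_t/4 - 9*t/5)/4) dB_t

Itô's formula for f(t, x): d f(t, B_t) = (f_t + (1/2) f_xx) dt + f_x dB_t. Compute partials of f(t, x) = exp(-9*t/5 - 7*x/4):
  f_t(t,x)  = -9*exp(-9*t/5 - 7*x/4)/5
  f_x(t,x)  = -7*exp(-9*t/5 - 7*x/4)/4
  f_xx(t,x) = 49*exp(-9*t/5 - 7*x/4)/16
Assemble drift = f_t + (1/2) f_xx = -43*exp(-9*t/5 - 7*x/4)/160 and diffusion = f_x = -7*exp(-9*t/5 - 7*x/4)/4. Substituting x = B_t:
  d(exp(-7*B_t/4 - 9*t/5)) = (-43*exp(-7*B_t/4 - 9*t/5)/160) dt + (-7*exp(-7*B_t/4 - 9*t/5)/4) dB_t.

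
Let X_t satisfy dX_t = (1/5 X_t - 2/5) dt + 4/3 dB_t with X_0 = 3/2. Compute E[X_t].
E[X_t] = 2 - exp(t/5)/2

Taking expectations and using E[dB_t] = 0, the mean m(t) = E[X_t] satisfies the ODE m'(t) = a m(t) + b with m(0) = x_0. With a = 1/5, b = -2/5, x_0 = 3/2, the solution is
  m(t) = x_0 * exp(a t) + (b/a) * (exp(a t) - 1)
       = (3/2) * exp((1/5) t) + ((-2/5)/(1/5)) * (exp((1/5) t) - 1)
       = 2 - exp(t/5)/2.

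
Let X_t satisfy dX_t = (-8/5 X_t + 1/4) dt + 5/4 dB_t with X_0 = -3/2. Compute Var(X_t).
Var(X_t) = 125/256 - 125*exp(-16*t/5)/256

The variance V(t) = Var(X_t) satisfies V'(t) = 2 a V(t) + c^2 with V(0) = 0 (drift coefficient is linear in X, diffusion is constant). With a = -8/5, c = 5/4, the solution is
  V(t) = (c^2 / (2 a)) * (exp(2 a t) - 1)
       = ((5/4)^2 / (2*(-8/5))) * (exp((-16/5) t) - 1)
       = 125/256 - 125*exp(-16*t/5)/256.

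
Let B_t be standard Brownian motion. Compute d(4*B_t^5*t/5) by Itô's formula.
d(4*B_t^5*t/5) = (4*B_t^3*(B_t^2 + 10*t)/5) dt + (4*B_t^4*t) dB_t

Itô's formula for f(t, x): d f(t, B_t) = (f_t + (1/2) f_xx) dt + f_x dB_t. Compute partials of f(t, x) = 4*t*x^5/5:
  f_t(t,x)  = 4*x^5/5
  f_x(t,x)  = 4*t*x^4
  f_xx(t,x) = 16*t*x^3
Assemble drift = f_t + (1/2) f_xx = 4*x^3*(10*t + x^2)/5 and diffusion = f_x = 4*t*x^4. Substituting x = B_t:
  d(4*B_t^5*t/5) = (4*B_t^3*(B_t^2 + 10*t)/5) dt + (4*B_t^4*t) dB_t.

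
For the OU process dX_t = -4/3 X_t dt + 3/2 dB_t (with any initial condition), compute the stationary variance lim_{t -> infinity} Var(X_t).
lim Var(X_t) = 27/32

The OU SDE dX = -theta X dt + sigma dB admits the integrating factor exp(theta t): d(exp(theta t) X_t) = sigma exp(theta t) dB_t. Integrating from 0 to t gives X_t = x_0 * exp(-theta t) + sigma * int_0^t exp(-theta (t-s)) dB_s for any initial x_0. The Itô integral has variance (by the Itô isometry) sigma^2 * int_0^t exp(-2 theta (t - s)) ds = sigma^2 * (1 - exp(-2 theta t)) / (2 theta), independent of x_0.
With theta = 4/3, sigma = 3/2:
  Var(X_t) = (3/2)^2 * (1 - exp(-2*4/3 t)) / (2 * 4/3) = 27/32 - 27*exp(-8*t/3)/32.
As t -> infinity, exp(-2*4/3 t) -> 0, so the stationary variance is sigma^2 / (2 theta) = 27/32.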